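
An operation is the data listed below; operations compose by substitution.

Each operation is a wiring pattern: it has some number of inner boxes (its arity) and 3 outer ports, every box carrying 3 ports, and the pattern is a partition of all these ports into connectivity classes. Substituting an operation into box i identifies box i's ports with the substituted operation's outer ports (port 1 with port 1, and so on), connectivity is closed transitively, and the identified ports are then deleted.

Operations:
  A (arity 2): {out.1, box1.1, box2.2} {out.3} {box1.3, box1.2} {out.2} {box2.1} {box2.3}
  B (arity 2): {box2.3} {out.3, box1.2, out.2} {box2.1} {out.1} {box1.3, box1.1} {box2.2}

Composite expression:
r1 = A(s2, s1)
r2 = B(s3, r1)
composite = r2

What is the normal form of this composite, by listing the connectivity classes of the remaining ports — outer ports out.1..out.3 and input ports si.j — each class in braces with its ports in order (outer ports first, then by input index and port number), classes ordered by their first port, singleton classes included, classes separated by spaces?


{out.1} {out.2, out.3, s3.2} {s1.1} {s1.2, s2.1} {s1.3} {s2.2, s2.3} {s3.1, s3.3}


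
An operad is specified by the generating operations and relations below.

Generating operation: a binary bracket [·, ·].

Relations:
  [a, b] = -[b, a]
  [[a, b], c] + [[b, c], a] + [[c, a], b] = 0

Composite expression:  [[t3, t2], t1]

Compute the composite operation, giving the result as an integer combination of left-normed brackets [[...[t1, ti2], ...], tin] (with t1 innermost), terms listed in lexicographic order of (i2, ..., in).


[[t1, t2], t3] - [[t1, t3], t2]

In the tensor algebra, words opening t1 carry the t1-anchored form.
Composite bracket: [[t3, t2], t1]
Full expansion: 4 signed words from ab - ba (2^2 = 4).
Collect the words opening with t1:
  the word t1t2t3 carries sign +1 and contributes +[[t1, t2], t3]
  the word t1t3t2 carries sign -1 and contributes -[[t1, t3], t2]


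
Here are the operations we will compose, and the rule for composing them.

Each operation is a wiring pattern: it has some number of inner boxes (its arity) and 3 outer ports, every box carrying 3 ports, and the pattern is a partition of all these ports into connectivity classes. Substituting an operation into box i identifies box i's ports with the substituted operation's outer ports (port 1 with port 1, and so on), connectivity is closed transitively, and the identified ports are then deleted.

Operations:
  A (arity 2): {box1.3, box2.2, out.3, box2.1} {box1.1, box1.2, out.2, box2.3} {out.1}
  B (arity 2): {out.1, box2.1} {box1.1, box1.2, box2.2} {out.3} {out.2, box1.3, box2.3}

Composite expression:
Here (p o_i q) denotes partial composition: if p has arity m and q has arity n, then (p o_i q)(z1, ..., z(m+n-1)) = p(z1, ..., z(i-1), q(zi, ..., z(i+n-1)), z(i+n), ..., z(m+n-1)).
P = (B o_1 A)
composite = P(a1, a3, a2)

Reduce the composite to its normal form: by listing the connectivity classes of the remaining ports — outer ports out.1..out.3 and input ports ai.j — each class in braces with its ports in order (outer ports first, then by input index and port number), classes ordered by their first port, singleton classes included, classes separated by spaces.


Substituting into B glues patterns; closure does the rest.
through A, on inputs (a1, a3): {out.1} {out.2, a1.1, a1.2, a3.3} {out.3, a1.3, a3.1, a3.2} (out.j = stage outer ports)
through B, on inputs (a1, a3, a2): {out.1, a2.1} {out.2, a1.3, a2.3, a3.1, a3.2} {out.3} {a1.1, a1.2, a2.2, a3.3} (out.j = stage outer ports)

{out.1, a2.1} {out.2, a1.3, a2.3, a3.1, a3.2} {out.3} {a1.1, a1.2, a2.2, a3.3}


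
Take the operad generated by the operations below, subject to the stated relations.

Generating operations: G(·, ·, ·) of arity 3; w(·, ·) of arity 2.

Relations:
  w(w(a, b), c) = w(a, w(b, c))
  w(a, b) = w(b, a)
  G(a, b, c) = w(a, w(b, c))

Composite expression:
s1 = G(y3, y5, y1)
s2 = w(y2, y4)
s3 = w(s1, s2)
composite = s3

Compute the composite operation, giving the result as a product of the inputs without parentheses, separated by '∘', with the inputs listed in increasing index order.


Shape and order are irrelevant to w; the y-input set decides.
G(y3, y5, y1) unparenthesizes to y3 ∘ y5 ∘ y1
w(y2, y4) unparenthesizes to y2 ∘ y4
w(G(y3, y5, y1), w(y2, y4)) unparenthesizes to y3 ∘ y5 ∘ y1 ∘ y2 ∘ y4
putting the inputs in ascending order: y1 ∘ y2 ∘ y3 ∘ y4 ∘ y5

y1 ∘ y2 ∘ y3 ∘ y4 ∘ y5


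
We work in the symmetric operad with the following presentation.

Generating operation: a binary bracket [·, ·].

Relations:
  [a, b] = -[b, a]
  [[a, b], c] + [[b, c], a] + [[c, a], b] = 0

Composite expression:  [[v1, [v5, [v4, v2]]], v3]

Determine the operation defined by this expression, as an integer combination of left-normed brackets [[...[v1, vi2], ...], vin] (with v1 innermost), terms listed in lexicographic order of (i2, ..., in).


[[[[v1, v2], v4], v5], v3] - [[[[v1, v4], v2], v5], v3] - [[[[v1, v5], v2], v4], v3] + [[[[v1, v5], v4], v2], v3]

Antisymmetry and Jacobi reduce to v1-anchored left-normed brackets.
Composite bracket: [[v1, [v5, [v4, v2]]], v3]
Full expansion: 16 signed words from ab - ba (2^4 = 16).
Words beginning with v1 determine it all:
  sign of v1v2v4v5v3 is +1, so it contributes +[[[[v1, v2], v4], v5], v3]
  sign of v1v4v2v5v3 is -1, so it contributes -[[[[v1, v4], v2], v5], v3]
  sign of v1v5v2v4v3 is -1, so it contributes -[[[[v1, v5], v2], v4], v3]
  sign of v1v5v4v2v3 is +1, so it contributes +[[[[v1, v5], v4], v2], v3]


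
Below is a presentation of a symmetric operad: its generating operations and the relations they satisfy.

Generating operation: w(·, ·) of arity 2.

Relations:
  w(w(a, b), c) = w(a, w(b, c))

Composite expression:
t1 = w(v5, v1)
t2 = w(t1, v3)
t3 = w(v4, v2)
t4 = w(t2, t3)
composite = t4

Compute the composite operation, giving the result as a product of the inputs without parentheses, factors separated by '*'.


v5 * v1 * v3 * v4 * v2


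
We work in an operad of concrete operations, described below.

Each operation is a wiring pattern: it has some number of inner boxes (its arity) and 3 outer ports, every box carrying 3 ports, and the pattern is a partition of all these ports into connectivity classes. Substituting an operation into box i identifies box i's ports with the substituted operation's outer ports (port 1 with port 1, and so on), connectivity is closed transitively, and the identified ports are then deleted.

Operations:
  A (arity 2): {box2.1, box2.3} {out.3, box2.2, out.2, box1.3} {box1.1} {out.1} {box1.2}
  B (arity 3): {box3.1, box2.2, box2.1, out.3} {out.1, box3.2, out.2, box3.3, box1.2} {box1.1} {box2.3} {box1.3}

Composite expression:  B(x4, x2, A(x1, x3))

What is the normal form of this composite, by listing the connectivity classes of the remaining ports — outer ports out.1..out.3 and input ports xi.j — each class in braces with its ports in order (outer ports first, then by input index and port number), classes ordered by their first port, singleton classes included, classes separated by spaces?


Two ports join when wires chain via B-identified ports.
composing A on (x1, x3), with out.j its own outer ports: {out.1} {out.2, out.3, x1.3, x3.2} {x1.1} {x1.2} {x3.1, x3.3}
composing B on (x4, x2, x1, x3), with out.j its own outer ports: {out.1, out.2, x1.3, x3.2, x4.2} {out.3, x2.1, x2.2} {x1.1} {x1.2} {x2.3} {x3.1, x3.3} {x4.1} {x4.3}

{out.1, out.2, x1.3, x3.2, x4.2} {out.3, x2.1, x2.2} {x1.1} {x1.2} {x2.3} {x3.1, x3.3} {x4.1} {x4.3}


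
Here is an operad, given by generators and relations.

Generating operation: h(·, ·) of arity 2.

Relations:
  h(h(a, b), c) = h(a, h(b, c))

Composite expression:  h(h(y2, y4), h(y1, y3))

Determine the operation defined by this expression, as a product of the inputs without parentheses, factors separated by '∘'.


Every regrouping of h is equal, so read the y-inputs in written order.
h(y2, y4) unparenthesizes to y2 ∘ y4
h(y1, y3) unparenthesizes to y1 ∘ y3
h(h(y2, y4), h(y1, y3)) unparenthesizes to y2 ∘ y4 ∘ y1 ∘ y3

y2 ∘ y4 ∘ y1 ∘ y3


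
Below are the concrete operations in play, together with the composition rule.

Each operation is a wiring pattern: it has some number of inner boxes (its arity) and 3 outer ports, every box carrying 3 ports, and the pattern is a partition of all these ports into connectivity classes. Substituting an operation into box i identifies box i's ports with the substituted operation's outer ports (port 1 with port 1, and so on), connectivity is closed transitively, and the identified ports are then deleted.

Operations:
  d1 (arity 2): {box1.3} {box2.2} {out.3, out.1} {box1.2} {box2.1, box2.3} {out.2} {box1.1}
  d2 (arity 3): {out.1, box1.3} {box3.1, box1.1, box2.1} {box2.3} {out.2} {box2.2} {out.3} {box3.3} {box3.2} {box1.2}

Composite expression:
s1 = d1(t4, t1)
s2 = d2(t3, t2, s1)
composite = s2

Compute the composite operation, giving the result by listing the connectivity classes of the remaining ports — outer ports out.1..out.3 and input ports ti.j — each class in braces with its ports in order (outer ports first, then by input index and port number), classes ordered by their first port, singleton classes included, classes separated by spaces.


{out.1, t3.3} {out.2} {out.3} {t1.1, t1.3} {t1.2} {t2.1, t3.1} {t2.2} {t2.3} {t3.2} {t4.1} {t4.2} {t4.3}

Connectivity passes through glued d2-boundaries; trace each wire chain.
stage d1: inputs (t4, t1), connectivity {out.1, out.3} {out.2} {t1.1, t1.3} {t1.2} {t4.1} {t4.2} {t4.3}, out.j its boundary
stage d2: inputs (t3, t2, t4, t1), connectivity {out.1, t3.3} {out.2} {out.3} {t1.1, t1.3} {t1.2} {t2.1, t3.1} {t2.2} {t2.3} {t3.2} {t4.1} {t4.2} {t4.3}, out.j its boundary


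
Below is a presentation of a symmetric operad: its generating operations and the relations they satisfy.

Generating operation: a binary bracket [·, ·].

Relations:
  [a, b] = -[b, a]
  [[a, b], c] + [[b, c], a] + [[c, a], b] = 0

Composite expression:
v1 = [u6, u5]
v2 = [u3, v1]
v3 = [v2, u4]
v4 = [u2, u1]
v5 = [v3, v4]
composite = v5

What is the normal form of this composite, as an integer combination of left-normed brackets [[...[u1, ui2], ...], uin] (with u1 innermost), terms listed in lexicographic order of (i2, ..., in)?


-[[[[[u1, u2], u3], u5], u6], u4] + [[[[[u1, u2], u3], u6], u5], u4] + [[[[[u1, u2], u4], u3], u5], u6] - [[[[[u1, u2], u4], u3], u6], u5] - [[[[[u1, u2], u4], u5], u6], u3] + [[[[[u1, u2], u4], u6], u5], u3] + [[[[[u1, u2], u5], u6], u3], u4] - [[[[[u1, u2], u6], u5], u3], u4]

Antisymmetry and Jacobi reduce to u1-anchored left-normed brackets.
Composite bracket: [[[u3, [u6, u5]], u4], [u2, u1]]
Each bracket splits as ab - ba, giving 32 signed words (2^5 = 32).
Collect the words opening with u1:
  u1u2u3u5u6u4 (sign -1) contributes -[[[[[u1, u2], u3], u5], u6], u4]
  u1u2u3u6u5u4 (sign +1) contributes +[[[[[u1, u2], u3], u6], u5], u4]
  u1u2u4u3u5u6 (sign +1) contributes +[[[[[u1, u2], u4], u3], u5], u6]
  u1u2u4u3u6u5 (sign -1) contributes -[[[[[u1, u2], u4], u3], u6], u5]
  u1u2u4u5u6u3 (sign -1) contributes -[[[[[u1, u2], u4], u5], u6], u3]
  u1u2u4u6u5u3 (sign +1) contributes +[[[[[u1, u2], u4], u6], u5], u3]
  u1u2u5u6u3u4 (sign +1) contributes +[[[[[u1, u2], u5], u6], u3], u4]
  u1u2u6u5u3u4 (sign -1) contributes -[[[[[u1, u2], u6], u5], u3], u4]


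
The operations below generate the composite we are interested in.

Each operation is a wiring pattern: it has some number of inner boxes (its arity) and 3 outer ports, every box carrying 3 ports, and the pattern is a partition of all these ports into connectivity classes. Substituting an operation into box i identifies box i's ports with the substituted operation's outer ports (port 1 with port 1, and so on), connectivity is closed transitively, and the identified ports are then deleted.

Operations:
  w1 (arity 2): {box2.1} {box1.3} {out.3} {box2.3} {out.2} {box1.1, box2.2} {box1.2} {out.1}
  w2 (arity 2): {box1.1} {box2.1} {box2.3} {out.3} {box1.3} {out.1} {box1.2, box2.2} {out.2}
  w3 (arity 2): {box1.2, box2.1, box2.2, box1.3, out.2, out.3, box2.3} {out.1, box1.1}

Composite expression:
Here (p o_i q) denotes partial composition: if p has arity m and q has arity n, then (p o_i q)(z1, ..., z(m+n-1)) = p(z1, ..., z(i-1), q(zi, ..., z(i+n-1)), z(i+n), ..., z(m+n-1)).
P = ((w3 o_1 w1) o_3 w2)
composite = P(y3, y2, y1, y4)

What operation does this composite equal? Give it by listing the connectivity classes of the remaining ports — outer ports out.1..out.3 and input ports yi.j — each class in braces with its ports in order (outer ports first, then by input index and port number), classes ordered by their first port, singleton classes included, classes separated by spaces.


{out.1} {out.2, out.3} {y1.1} {y1.2, y4.2} {y1.3} {y2.1} {y2.2, y3.1} {y2.3} {y3.2} {y3.3} {y4.1} {y4.3}

Reachability decides: close wires over w3-identified ports.
the subtree at w1 composes to {out.1} {out.2} {out.3} {y2.1} {y2.2, y3.1} {y2.3} {y3.2} {y3.3} on (y3, y2); out.j = own outer ports
the subtree at w2 composes to {out.1} {out.2} {out.3} {y1.1} {y1.2, y4.2} {y1.3} {y4.1} {y4.3} on (y1, y4); out.j = own outer ports
the subtree at w3 composes to {out.1} {out.2, out.3} {y1.1} {y1.2, y4.2} {y1.3} {y2.1} {y2.2, y3.1} {y2.3} {y3.2} {y3.3} {y4.1} {y4.3} on (y3, y2, y1, y4); out.j = own outer ports


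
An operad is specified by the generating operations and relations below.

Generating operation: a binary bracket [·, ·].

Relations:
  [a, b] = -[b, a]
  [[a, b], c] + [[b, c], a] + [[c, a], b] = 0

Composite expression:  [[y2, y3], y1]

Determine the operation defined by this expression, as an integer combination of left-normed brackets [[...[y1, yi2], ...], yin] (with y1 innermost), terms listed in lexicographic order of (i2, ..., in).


Left-normed coefficients sit on the y1-initial expansion words.
Composite bracket: [[y2, y3], y1]
The bracket unfolds into 4 signed words via [a, b] = ab - ba (2^2 = 4).
Only words starting with y1 matter:
  word y1y2y3 has sign -1, contributing -[[y1, y2], y3]
  word y1y3y2 has sign +1, contributing +[[y1, y3], y2]

-[[y1, y2], y3] + [[y1, y3], y2]


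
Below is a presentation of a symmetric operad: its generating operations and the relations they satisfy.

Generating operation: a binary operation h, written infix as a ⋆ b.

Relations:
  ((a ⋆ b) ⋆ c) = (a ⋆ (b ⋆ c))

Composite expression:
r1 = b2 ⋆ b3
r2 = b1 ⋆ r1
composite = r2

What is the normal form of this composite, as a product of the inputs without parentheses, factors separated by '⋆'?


b1 ⋆ b2 ⋆ b3


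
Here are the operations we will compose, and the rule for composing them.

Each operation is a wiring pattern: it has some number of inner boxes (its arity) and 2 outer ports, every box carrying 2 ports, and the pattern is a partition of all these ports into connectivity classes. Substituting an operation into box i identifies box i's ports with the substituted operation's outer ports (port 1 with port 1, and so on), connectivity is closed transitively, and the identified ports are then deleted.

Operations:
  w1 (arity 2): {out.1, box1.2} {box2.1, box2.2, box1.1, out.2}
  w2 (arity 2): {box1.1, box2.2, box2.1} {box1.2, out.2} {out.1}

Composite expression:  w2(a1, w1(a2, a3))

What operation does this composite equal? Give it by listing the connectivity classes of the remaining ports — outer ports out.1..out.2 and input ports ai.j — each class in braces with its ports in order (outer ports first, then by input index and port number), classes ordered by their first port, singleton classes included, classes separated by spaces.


{out.1} {out.2, a1.2} {a1.1, a2.1, a2.2, a3.1, a3.2}

Substituting into w2 glues patterns; closure does the rest.
the subtree at w1 composes to {out.1, a2.2} {out.2, a2.1, a3.1, a3.2} on (a2, a3); out.j = own outer ports
the subtree at w2 composes to {out.1} {out.2, a1.2} {a1.1, a2.1, a2.2, a3.1, a3.2} on (a1, a2, a3); out.j = own outer ports


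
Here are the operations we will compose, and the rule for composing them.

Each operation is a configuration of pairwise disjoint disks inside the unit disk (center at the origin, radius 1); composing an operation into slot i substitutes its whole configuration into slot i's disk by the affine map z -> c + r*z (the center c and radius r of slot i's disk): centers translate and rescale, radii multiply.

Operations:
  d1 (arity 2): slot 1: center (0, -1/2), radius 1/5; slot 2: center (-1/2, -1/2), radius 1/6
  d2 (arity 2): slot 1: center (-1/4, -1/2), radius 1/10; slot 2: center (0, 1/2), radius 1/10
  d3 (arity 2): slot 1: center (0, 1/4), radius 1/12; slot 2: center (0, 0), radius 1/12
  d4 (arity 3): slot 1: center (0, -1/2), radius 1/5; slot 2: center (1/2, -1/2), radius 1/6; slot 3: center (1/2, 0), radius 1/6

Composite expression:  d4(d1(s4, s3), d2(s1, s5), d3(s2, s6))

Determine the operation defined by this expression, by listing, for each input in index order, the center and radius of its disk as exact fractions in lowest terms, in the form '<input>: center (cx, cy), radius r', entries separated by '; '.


s1: center (11/24, -7/12), radius 1/60; s2: center (1/2, 1/24), radius 1/72; s3: center (-1/10, -3/5), radius 1/30; s4: center (0, -3/5), radius 1/25; s5: center (1/2, -5/12), radius 1/60; s6: center (1/2, 0), radius 1/72

Follow each s-input down from d4: c' goes to c + r*c', radius to r*r'.
input s4: applying the 2 nested substitutions gives center (0, -3/5), radius 1/25
input s3: applying the 2 nested substitutions gives center (-1/10, -3/5), radius 1/30
input s1: applying the 2 nested substitutions gives center (11/24, -7/12), radius 1/60
input s5: applying the 2 nested substitutions gives center (1/2, -5/12), radius 1/60
input s2: applying the 2 nested substitutions gives center (1/2, 1/24), radius 1/72
input s6: applying the 2 nested substitutions gives center (1/2, 0), radius 1/72


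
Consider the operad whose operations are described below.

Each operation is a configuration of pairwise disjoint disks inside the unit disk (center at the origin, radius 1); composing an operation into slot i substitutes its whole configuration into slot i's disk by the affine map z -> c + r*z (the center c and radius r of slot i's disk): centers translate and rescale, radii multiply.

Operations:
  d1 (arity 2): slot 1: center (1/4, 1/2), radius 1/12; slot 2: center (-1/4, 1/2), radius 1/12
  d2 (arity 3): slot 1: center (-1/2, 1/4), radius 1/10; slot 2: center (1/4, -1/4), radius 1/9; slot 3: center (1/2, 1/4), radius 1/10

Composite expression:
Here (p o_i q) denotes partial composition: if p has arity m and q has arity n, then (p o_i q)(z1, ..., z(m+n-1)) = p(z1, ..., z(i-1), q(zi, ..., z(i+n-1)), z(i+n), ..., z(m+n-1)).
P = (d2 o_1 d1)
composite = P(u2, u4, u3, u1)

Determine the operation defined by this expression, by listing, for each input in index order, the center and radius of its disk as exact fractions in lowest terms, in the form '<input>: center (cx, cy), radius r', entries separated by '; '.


u1: center (1/2, 1/4), radius 1/10; u2: center (-19/40, 3/10), radius 1/120; u3: center (1/4, -1/4), radius 1/9; u4: center (-21/40, 3/10), radius 1/120

Below d2, radii multiply path by path; the u-disk centers shift.
u2: after 2 affine steps, its disk has center (-19/40, 3/10), radius 1/120
u4: after 2 affine steps, its disk has center (-21/40, 3/10), radius 1/120
u3: after 1 affine step, its disk has center (1/4, -1/4), radius 1/9
u1: after 1 affine step, its disk has center (1/2, 1/4), radius 1/10


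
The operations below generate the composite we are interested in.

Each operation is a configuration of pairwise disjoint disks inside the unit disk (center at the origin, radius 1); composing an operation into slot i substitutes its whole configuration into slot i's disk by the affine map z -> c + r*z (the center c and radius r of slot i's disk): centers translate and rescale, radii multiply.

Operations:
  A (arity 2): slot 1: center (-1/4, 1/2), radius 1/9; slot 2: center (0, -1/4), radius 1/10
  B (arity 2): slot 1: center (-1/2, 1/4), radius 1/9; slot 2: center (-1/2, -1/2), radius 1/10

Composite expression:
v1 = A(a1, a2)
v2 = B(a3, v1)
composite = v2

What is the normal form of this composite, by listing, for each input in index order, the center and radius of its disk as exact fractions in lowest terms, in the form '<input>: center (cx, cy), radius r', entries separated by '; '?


a1: center (-21/40, -9/20), radius 1/90; a2: center (-1/2, -21/40), radius 1/100; a3: center (-1/2, 1/4), radius 1/9

Below B, radii multiply path by path; the a-disk centers shift.
input a3: applying the 1 nested substitution gives center (-1/2, 1/4), radius 1/9
input a1: applying the 2 nested substitutions gives center (-21/40, -9/20), radius 1/90
input a2: applying the 2 nested substitutions gives center (-1/2, -21/40), radius 1/100


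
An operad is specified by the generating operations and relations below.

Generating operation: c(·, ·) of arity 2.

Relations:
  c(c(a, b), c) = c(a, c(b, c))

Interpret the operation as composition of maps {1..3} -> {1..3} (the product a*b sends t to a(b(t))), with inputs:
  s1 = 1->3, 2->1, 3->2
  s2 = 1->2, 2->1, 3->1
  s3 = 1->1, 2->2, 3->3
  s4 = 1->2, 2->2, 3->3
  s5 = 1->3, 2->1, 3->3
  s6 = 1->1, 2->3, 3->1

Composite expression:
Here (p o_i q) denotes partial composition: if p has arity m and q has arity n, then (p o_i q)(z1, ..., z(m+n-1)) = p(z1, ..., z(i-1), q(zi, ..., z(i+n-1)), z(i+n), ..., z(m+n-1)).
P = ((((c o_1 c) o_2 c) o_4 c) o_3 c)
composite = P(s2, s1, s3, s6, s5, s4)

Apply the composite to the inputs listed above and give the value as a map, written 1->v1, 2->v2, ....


1->1, 2->1, 3->1

c(s3, s6) = 1->1, 2->3, 3->1
c(s1, c(s3, s6)) = 1->3, 2->2, 3->3
c(s2, c(s1, c(s3, s6))) = 1->1, 2->1, 3->1
c(s5, s4) = 1->1, 2->1, 3->3
c(c(s2, c(s1, c(s3, s6))), c(s5, s4)) = 1->1, 2->1, 3->1


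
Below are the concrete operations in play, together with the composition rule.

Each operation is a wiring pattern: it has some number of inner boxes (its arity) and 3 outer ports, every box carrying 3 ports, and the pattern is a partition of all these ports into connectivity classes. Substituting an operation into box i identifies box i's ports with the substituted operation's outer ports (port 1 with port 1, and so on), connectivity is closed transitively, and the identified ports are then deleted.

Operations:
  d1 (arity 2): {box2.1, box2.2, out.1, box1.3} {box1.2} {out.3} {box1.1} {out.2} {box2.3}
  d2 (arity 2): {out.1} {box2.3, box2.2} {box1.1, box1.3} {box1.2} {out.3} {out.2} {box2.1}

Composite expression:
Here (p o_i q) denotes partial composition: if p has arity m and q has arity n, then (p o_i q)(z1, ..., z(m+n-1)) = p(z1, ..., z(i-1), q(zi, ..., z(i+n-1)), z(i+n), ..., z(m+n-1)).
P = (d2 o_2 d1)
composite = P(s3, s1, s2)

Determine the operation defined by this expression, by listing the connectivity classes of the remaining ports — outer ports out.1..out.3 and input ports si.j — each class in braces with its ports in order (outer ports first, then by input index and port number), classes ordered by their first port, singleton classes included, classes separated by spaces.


{out.1} {out.2} {out.3} {s1.1} {s1.2} {s1.3, s2.1, s2.2} {s2.3} {s3.1, s3.3} {s3.2}

Substituting into d2 glues patterns; closure does the rest.
stage d1: inputs (s1, s2), connectivity {out.1, s1.3, s2.1, s2.2} {out.2} {out.3} {s1.1} {s1.2} {s2.3}, out.j its boundary
stage d2: inputs (s3, s1, s2), connectivity {out.1} {out.2} {out.3} {s1.1} {s1.2} {s1.3, s2.1, s2.2} {s2.3} {s3.1, s3.3} {s3.2}, out.j its boundary


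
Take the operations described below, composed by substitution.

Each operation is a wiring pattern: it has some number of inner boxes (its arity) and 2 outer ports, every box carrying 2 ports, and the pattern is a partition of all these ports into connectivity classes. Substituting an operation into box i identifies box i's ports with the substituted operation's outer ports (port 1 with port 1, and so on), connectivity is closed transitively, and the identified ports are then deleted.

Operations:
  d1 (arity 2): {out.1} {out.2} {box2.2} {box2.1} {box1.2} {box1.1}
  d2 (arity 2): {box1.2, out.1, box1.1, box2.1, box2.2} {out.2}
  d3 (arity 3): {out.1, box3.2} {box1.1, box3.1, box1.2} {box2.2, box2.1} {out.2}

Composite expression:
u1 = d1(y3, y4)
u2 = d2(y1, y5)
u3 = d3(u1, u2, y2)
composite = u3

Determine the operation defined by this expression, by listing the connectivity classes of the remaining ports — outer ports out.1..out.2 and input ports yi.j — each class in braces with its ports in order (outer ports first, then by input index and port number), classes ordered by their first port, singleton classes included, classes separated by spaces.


{out.1, y2.2} {out.2} {y1.1, y1.2, y5.1, y5.2} {y2.1} {y3.1} {y3.2} {y4.1} {y4.2}

Connectivity passes through glued d3-boundaries; trace each wire chain.
d1 over (y3, y4) gives {out.1} {out.2} {y3.1} {y3.2} {y4.1} {y4.2}, out.j being that stage's outer ports
d2 over (y1, y5) gives {out.1, y1.1, y1.2, y5.1, y5.2} {out.2}, out.j being that stage's outer ports
d3 over (y3, y4, y1, y5, y2) gives {out.1, y2.2} {out.2} {y1.1, y1.2, y5.1, y5.2} {y2.1} {y3.1} {y3.2} {y4.1} {y4.2}, out.j being that stage's outer ports


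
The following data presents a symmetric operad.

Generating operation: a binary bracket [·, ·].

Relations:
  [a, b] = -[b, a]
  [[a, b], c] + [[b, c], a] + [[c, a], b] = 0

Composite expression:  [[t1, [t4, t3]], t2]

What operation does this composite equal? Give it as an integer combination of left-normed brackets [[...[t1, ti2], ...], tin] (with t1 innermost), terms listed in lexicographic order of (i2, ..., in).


-[[[t1, t3], t4], t2] + [[[t1, t4], t3], t2]

In the tensor algebra, words opening t1 carry the t1-anchored form.
Composite bracket: [[t1, [t4, t3]], t2]
Full expansion: 8 signed words from ab - ba (2^3 = 8).
Keep just the words that open with t1:
  t1t3t4t2 (sign -1) contributes -[[[t1, t3], t4], t2]
  t1t4t3t2 (sign +1) contributes +[[[t1, t4], t3], t2]


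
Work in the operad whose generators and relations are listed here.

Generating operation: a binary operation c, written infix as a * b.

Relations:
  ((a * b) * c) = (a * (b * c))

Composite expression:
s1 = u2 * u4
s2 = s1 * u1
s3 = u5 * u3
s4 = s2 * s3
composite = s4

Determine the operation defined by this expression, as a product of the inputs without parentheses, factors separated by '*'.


u2 * u4 * u1 * u5 * u3

Associativity of c dissolves the nesting; only the u-input order survives.
(u2 * u4) spells out as u2 * u4
((u2 * u4) * u1) spells out as u2 * u4 * u1
(u5 * u3) spells out as u5 * u3
(((u2 * u4) * u1) * (u5 * u3)) spells out as u2 * u4 * u1 * u5 * u3


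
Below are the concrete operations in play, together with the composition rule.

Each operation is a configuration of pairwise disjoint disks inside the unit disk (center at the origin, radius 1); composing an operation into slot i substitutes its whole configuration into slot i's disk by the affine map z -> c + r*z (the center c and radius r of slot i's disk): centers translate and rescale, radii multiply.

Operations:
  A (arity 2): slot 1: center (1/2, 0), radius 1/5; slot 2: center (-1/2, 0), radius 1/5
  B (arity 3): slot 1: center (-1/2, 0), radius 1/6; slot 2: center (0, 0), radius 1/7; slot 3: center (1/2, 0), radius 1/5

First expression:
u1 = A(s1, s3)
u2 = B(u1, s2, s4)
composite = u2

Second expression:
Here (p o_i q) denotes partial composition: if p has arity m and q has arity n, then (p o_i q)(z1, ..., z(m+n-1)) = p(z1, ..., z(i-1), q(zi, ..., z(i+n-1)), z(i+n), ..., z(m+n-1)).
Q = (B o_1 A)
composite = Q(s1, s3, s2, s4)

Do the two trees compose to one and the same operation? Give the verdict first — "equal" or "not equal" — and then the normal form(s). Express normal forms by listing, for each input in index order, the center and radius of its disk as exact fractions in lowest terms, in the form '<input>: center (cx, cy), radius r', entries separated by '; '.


Normal form of the first expression: s1: center (-5/12, 0), radius 1/30; s2: center (0, 0), radius 1/7; s3: center (-7/12, 0), radius 1/30; s4: center (1/2, 0), radius 1/5
Normal form of the second expression: s1: center (-5/12, 0), radius 1/30; s2: center (0, 0), radius 1/7; s3: center (-7/12, 0), radius 1/30; s4: center (1/2, 0), radius 1/5
One common form — equal.

equal; the common form is s1: center (-5/12, 0), radius 1/30; s2: center (0, 0), radius 1/7; s3: center (-7/12, 0), radius 1/30; s4: center (1/2, 0), radius 1/5


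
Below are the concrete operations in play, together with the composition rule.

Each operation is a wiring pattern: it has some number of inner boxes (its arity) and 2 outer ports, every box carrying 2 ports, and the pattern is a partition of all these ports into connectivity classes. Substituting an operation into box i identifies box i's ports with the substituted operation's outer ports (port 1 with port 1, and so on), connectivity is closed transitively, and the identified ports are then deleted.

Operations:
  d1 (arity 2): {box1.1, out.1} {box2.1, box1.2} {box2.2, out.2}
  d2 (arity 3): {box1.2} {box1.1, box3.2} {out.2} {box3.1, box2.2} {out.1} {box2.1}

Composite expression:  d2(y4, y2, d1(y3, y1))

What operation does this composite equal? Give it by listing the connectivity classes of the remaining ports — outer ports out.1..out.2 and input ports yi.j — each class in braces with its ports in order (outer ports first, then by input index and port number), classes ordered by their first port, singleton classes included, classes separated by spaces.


Two ports join when wires chain via d2-identified ports.
after d1, the pattern on (y3, y1) reads {out.1, y3.1} {out.2, y1.2} {y1.1, y3.2} (out.j = its outer ports)
after d2, the pattern on (y4, y2, y3, y1) reads {out.1} {out.2} {y1.1, y3.2} {y1.2, y4.1} {y2.1} {y2.2, y3.1} {y4.2} (out.j = its outer ports)

{out.1} {out.2} {y1.1, y3.2} {y1.2, y4.1} {y2.1} {y2.2, y3.1} {y4.2}


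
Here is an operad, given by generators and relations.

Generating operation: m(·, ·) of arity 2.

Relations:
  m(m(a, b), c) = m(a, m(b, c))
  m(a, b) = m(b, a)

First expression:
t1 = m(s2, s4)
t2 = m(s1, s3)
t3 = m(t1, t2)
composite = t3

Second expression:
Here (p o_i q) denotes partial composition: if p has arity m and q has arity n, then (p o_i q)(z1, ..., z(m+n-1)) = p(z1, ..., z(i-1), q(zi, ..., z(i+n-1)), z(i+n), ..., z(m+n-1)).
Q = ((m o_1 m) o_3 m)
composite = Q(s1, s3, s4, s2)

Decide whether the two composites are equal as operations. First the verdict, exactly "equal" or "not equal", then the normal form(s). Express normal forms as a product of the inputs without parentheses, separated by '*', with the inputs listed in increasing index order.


equal; the common form is s1 * s2 * s3 * s4

The first expression, normalized: s1 * s2 * s3 * s4
The second expression, normalized: s1 * s2 * s3 * s4
Same normal form: equal.


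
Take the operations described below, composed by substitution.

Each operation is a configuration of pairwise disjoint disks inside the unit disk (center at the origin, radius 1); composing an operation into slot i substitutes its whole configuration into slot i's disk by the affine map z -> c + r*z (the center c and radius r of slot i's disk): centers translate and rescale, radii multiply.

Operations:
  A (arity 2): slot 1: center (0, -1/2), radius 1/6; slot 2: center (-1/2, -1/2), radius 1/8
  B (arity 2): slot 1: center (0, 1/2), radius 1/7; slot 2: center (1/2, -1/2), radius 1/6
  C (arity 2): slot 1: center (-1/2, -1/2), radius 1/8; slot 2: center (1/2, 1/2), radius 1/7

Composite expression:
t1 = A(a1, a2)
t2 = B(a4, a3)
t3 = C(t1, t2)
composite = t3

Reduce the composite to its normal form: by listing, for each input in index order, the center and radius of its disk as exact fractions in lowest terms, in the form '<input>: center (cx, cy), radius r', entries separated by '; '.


a1: center (-1/2, -9/16), radius 1/48; a2: center (-9/16, -9/16), radius 1/64; a3: center (4/7, 3/7), radius 1/42; a4: center (1/2, 4/7), radius 1/49

Below C, radii multiply path by path; the a-disk centers shift.
tracing a1 down its 2-map path: center (-1/2, -9/16), radius 1/48
tracing a2 down its 2-map path: center (-9/16, -9/16), radius 1/64
tracing a4 down its 2-map path: center (1/2, 4/7), radius 1/49
tracing a3 down its 2-map path: center (4/7, 3/7), radius 1/42


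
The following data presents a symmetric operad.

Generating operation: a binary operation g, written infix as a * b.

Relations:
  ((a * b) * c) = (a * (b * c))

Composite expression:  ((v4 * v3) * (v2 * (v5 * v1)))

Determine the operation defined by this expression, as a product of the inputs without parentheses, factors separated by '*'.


Associativity of g dissolves the nesting; only the v-input order survives.
(v4 * v3) spells out as v4 * v3
(v5 * v1) spells out as v5 * v1
(v2 * (v5 * v1)) spells out as v2 * v5 * v1
((v4 * v3) * (v2 * (v5 * v1))) spells out as v4 * v3 * v2 * v5 * v1

v4 * v3 * v2 * v5 * v1


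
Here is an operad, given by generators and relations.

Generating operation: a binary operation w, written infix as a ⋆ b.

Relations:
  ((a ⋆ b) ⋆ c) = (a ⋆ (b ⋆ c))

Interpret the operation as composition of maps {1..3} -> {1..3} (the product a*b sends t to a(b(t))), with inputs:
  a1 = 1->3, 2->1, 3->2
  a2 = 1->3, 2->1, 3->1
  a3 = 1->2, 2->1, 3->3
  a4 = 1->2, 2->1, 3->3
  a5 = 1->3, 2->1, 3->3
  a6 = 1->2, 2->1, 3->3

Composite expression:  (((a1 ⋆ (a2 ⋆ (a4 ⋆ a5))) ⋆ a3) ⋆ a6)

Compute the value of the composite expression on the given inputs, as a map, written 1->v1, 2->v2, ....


1->3, 2->3, 3->3


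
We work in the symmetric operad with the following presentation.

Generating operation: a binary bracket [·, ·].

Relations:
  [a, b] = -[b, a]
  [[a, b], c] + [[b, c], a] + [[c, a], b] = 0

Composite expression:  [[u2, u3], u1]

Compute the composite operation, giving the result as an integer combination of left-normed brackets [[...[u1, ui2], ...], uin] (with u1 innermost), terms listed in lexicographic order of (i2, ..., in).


-[[u1, u2], u3] + [[u1, u3], u2]

Expand each bracket as ab - ba; the u1-initial words give the coefficients.
Composite bracket: [[u2, u3], u1]
Expanding via [a, b] = ab - ba: 4 signed words (2^2 = 4).
Collect the words opening with u1:
  u1u2u3 (sign -1) contributes -[[u1, u2], u3]
  u1u3u2 (sign +1) contributes +[[u1, u3], u2]


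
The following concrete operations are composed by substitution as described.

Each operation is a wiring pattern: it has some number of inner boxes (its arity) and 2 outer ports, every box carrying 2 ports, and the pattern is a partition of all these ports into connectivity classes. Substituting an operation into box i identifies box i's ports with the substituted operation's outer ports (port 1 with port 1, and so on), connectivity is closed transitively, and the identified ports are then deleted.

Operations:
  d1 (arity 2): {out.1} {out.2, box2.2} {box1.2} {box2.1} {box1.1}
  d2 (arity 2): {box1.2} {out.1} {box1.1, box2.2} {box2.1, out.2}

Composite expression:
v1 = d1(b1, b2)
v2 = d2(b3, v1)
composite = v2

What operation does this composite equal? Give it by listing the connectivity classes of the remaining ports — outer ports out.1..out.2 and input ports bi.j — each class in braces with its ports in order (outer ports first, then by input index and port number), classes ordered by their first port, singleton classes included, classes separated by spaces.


{out.1} {out.2} {b1.1} {b1.2} {b2.1} {b2.2, b3.1} {b3.2}

Reachability decides: close wires over d2-identified ports.
the subtree at d1 composes to {out.1} {out.2, b2.2} {b1.1} {b1.2} {b2.1} on (b1, b2); out.j = own outer ports
the subtree at d2 composes to {out.1} {out.2} {b1.1} {b1.2} {b2.1} {b2.2, b3.1} {b3.2} on (b3, b1, b2); out.j = own outer ports


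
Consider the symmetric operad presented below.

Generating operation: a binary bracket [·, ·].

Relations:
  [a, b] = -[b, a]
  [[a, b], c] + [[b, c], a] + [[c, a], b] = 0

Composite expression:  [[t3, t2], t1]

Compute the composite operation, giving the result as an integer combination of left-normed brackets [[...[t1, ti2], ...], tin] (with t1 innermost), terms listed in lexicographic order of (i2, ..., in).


[[t1, t2], t3] - [[t1, t3], t2]

Skip Jacobi rewriting: expand, keep t1-initial words, read off terms.
Composite bracket: [[t3, t2], t1]
Full expansion: 4 signed words from ab - ba (2^2 = 4).
Words beginning with t1 determine it all:
  from t1t2t3, sign +1: term +[[t1, t2], t3]
  from t1t3t2, sign -1: term -[[t1, t3], t2]


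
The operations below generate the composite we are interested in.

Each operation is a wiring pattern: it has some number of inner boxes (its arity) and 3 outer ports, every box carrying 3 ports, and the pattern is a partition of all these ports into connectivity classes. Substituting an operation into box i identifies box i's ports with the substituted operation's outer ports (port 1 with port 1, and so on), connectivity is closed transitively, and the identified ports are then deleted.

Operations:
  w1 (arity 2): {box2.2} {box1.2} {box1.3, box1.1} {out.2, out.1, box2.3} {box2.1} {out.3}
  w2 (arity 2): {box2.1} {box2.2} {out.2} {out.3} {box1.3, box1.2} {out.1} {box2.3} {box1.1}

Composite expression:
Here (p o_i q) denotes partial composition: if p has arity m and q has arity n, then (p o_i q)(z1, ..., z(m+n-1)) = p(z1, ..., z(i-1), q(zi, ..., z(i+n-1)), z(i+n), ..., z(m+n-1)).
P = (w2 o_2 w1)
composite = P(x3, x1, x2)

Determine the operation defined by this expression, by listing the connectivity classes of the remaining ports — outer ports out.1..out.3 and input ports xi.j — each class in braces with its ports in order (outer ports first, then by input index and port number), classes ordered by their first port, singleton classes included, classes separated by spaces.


{out.1} {out.2} {out.3} {x1.1, x1.3} {x1.2} {x2.1} {x2.2} {x2.3} {x3.1} {x3.2, x3.3}

Treat the ports identified at w2 as solder joints: merge, then drop.
stage w1: inputs (x1, x2), connectivity {out.1, out.2, x2.3} {out.3} {x1.1, x1.3} {x1.2} {x2.1} {x2.2}, out.j its boundary
stage w2: inputs (x3, x1, x2), connectivity {out.1} {out.2} {out.3} {x1.1, x1.3} {x1.2} {x2.1} {x2.2} {x2.3} {x3.1} {x3.2, x3.3}, out.j its boundary


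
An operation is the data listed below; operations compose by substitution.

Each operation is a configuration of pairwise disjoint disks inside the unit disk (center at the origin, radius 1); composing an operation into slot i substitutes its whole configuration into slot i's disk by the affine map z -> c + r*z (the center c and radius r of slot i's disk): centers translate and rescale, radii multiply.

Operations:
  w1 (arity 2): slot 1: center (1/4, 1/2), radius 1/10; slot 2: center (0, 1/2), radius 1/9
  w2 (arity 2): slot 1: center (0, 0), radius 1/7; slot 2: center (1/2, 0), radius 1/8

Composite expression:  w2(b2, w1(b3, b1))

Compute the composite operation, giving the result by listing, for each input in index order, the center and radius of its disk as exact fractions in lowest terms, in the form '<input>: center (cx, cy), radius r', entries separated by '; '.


b1: center (1/2, 1/16), radius 1/72; b2: center (0, 0), radius 1/7; b3: center (17/32, 1/16), radius 1/80

Only the slot chain above each b matters under w2; compose those maps.
b2 passes through 1 substitution, ending at center (0, 0), radius 1/7
b3 passes through 2 substitutions, ending at center (17/32, 1/16), radius 1/80
b1 passes through 2 substitutions, ending at center (1/2, 1/16), radius 1/72


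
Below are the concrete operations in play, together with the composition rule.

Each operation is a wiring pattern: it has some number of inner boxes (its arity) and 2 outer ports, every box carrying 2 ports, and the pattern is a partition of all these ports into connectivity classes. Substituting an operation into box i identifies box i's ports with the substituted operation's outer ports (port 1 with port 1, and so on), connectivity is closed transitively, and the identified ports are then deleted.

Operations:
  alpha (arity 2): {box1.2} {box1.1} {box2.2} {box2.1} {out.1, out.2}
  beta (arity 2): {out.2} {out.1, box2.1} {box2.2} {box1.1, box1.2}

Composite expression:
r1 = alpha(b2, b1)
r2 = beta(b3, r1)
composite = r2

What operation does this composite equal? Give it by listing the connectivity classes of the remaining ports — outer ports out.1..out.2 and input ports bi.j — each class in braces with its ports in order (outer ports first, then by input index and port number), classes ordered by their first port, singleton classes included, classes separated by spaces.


{out.1} {out.2} {b1.1} {b1.2} {b2.1} {b2.2} {b3.1, b3.2}

Substituting into beta glues patterns; closure does the rest.
composing alpha on (b2, b1), with out.j its own outer ports: {out.1, out.2} {b1.1} {b1.2} {b2.1} {b2.2}
composing beta on (b3, b2, b1), with out.j its own outer ports: {out.1} {out.2} {b1.1} {b1.2} {b2.1} {b2.2} {b3.1, b3.2}
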